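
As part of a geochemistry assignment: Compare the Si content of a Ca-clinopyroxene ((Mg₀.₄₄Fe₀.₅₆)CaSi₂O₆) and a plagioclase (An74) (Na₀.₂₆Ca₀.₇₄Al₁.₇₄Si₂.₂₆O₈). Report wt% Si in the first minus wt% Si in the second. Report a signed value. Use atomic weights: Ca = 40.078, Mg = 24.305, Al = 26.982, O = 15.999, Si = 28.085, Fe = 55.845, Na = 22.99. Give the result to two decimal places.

M((Mg₀.₄₄Fe₀.₅₆)CaSi₂O₆) = 234.209 g/mol, so wt% Si = 56.170/234.209 × 100 = 23.98%.
M(Na₀.₂₆Ca₀.₇₄Al₁.₇₄Si₂.₂₆O₈) = 274.048 g/mol, so wt% Si = 63.472/274.048 × 100 = 23.16%.
23.98 − 23.16 = 0.82 pp.

0.82 percentage points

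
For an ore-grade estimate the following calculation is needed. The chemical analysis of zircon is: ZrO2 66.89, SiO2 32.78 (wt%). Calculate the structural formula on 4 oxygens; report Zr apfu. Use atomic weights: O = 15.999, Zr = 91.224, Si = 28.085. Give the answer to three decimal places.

0.997 Zr apfu

ZrO2 (M=123.222): mol = 0.54284; Zr = 0.54284, O = 1.08568.
SiO2 (M=60.083): mol = 0.54558; Si = 0.54558, O = 1.09116.
ΣO = 2.17684; factor = 4/ΣO = 1.83753.
Zr apfu = 0.54284 × 1.83753 = 0.997.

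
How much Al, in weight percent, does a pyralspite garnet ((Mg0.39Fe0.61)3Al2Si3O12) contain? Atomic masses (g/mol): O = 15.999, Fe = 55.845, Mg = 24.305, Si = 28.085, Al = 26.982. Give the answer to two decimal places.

Formula mass = 1.17×24.305 + 1.83×55.845 + 2×26.982 + 3×28.085 + 12×15.999 = 460.840 g/mol, of which 53.964 g is Al.
So Al makes up 53.964/460.840 = 0.1171 of the mass, i.e. 11.71%.

11.71 weight percent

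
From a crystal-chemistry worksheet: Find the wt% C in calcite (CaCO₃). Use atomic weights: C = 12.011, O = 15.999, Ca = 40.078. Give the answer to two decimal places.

12.00 wt%

Formula mass = 1×40.078 + 1×12.011 + 3×15.999 = 100.086 g/mol, of which 12.011 g is C.
So C makes up 12.011/100.086 = 0.1200 of the mass, i.e. 12.00%.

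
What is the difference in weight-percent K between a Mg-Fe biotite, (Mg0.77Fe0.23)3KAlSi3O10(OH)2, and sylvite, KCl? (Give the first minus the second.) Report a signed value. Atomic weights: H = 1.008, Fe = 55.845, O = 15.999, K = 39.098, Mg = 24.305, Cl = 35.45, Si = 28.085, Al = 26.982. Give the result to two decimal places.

K in (Mg0.77Fe0.23)3KAlSi3O10(OH)2: molar mass 439.017 g/mol; 1×39.098 = 39.098 g → 8.91 wt%.
K in KCl: molar mass 74.548 g/mol; 1×39.098 = 39.098 g → 52.45 wt%.
Difference = 8.91 − 52.45 = -43.54 percentage points.

-43.54 percentage points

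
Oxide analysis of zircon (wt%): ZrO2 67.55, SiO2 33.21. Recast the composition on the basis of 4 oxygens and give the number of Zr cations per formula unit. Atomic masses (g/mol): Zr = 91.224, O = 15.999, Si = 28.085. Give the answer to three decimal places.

67.55 wt% ZrO2 ÷ 123.222 g/mol = 0.54820 mol, giving 0.54820 Zr and 1.09640 O.
33.21 wt% SiO2 ÷ 60.083 g/mol = 0.55274 mol, giving 0.55274 Si and 1.10548 O.
Oxygen sums to 2.20188; scaling by 4/2.20188 = 1.81663 puts the formula on 4 O.
Zr: 0.54820 × 1.81663 = 0.996 atoms per formula unit.

0.996 Zr apfu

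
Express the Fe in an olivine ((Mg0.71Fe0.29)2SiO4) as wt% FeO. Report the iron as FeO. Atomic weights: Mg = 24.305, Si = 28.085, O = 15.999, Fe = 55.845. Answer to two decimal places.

Formula mass = 158.984 g/mol.
0.58 Fe → 0.5800 mol FeO per formula unit; M(FeO) = 71.844, so FeO mass = 41.670 g.
41.670/158.984 × 100 = 26.21 wt%.

26.21 wt%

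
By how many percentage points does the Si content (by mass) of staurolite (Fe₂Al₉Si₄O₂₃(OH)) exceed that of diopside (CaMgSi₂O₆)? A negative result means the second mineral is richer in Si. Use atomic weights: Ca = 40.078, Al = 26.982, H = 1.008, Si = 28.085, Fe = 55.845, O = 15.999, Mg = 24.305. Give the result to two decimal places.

M(Fe₂Al₉Si₄O₂₃(OH)) = 851.852 g/mol, so wt% Si = 112.340/851.852 × 100 = 13.19%.
M(CaMgSi₂O₆) = 216.547 g/mol, so wt% Si = 56.170/216.547 × 100 = 25.94%.
13.19 − 25.94 = -12.75 pp.

-12.75 percentage points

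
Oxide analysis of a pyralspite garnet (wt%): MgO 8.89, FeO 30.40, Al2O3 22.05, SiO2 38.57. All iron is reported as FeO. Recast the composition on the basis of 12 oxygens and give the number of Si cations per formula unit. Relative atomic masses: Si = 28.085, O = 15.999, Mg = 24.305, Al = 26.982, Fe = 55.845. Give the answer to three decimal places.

2.990 Si apfu

8.89 wt% MgO ÷ 40.304 g/mol = 0.22057 mol, giving 0.22057 Mg and 0.22057 O.
30.40 wt% FeO ÷ 71.844 g/mol = 0.42314 mol, giving 0.42314 Fe and 0.42314 O.
22.05 wt% Al2O3 ÷ 101.961 g/mol = 0.21626 mol, giving 0.43252 Al and 0.64878 O.
38.57 wt% SiO2 ÷ 60.083 g/mol = 0.64195 mol, giving 0.64195 Si and 1.28390 O.
Oxygen sums to 2.57639; scaling by 12/2.57639 = 4.65768 puts the formula on 12 O.
Si: 0.64195 × 4.65768 = 2.990 atoms per formula unit.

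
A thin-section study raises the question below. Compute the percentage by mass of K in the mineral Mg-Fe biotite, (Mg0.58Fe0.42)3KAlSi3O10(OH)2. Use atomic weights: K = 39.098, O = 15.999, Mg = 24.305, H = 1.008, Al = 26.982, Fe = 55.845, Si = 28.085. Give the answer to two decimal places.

8.56 mass %

Molar mass of (Mg0.58Fe0.42)3KAlSi3O10(OH)2: 1.74·24.305 + 1.26·55.845 + 1·39.098 + 1·26.982 + 3·28.085 + 12·15.999 + 2·1.008 = 456.994 g/mol.
Mass of K per formula unit: 1 × 39.098 = 39.098 g.
Weight fraction K = 39.098 / 456.994 = 0.0856.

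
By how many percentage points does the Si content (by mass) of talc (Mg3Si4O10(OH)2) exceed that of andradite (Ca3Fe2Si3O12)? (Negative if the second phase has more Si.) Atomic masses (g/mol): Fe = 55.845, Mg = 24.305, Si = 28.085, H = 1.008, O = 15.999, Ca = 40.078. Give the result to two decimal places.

M(Mg3Si4O10(OH)2) = 379.259 g/mol, so wt% Si = 112.340/379.259 × 100 = 29.62%.
M(Ca3Fe2Si3O12) = 508.167 g/mol, so wt% Si = 84.255/508.167 × 100 = 16.58%.
29.62 − 16.58 = 13.04 pp.

13.04 percentage points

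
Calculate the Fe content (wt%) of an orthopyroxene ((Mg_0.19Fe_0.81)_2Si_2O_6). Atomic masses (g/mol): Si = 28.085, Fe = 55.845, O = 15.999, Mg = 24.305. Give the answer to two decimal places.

35.92 wt%

Molar mass of (Mg_0.19Fe_0.81)_2Si_2O_6: 0.38*24.305 + 1.62*55.845 + 2*28.085 + 6*15.999 = 251.869 g/mol.
Mass of Fe per formula unit: 1.62 × 55.845 = 90.469 g.
Weight fraction Fe = 90.469 / 251.869 = 0.3592.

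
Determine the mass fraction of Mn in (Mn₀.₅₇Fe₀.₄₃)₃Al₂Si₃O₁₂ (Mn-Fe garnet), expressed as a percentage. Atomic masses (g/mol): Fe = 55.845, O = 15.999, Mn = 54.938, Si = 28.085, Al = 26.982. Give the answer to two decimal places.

18.93 mass %

M((Mn₀.₅₇Fe₀.₄₃)₃Al₂Si₃O₁₂) = 496.191 g/mol.
Mn contributes 1.71 × 54.938 = 93.944 g per mole.
93.944/496.191 = 0.1893 → 18.93%.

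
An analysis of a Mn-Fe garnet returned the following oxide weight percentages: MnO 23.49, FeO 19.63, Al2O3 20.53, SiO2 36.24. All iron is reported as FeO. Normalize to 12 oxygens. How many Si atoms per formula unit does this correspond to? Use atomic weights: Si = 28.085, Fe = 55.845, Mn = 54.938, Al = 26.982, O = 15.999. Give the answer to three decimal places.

23.49 wt% MnO ÷ 70.937 g/mol = 0.33114 mol, giving 0.33114 Mn and 0.33114 O.
19.63 wt% FeO ÷ 71.844 g/mol = 0.27323 mol, giving 0.27323 Fe and 0.27323 O.
20.53 wt% Al2O3 ÷ 101.961 g/mol = 0.20135 mol, giving 0.40270 Al and 0.60405 O.
36.24 wt% SiO2 ÷ 60.083 g/mol = 0.60317 mol, giving 0.60317 Si and 1.20634 O.
Oxygen sums to 2.41476; scaling by 12/2.41476 = 4.96944 puts the formula on 12 O.
Si: 0.60317 × 4.96944 = 2.997 atoms per formula unit.

2.997 Si apfu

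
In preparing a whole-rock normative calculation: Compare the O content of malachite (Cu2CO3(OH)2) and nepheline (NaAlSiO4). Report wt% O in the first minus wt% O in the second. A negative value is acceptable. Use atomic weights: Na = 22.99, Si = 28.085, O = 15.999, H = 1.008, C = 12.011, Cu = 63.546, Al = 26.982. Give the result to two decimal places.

M(Cu2CO3(OH)2) = 221.114 g/mol, so wt% O = 79.995/221.114 × 100 = 36.18%.
M(NaAlSiO4) = 142.053 g/mol, so wt% O = 63.996/142.053 × 100 = 45.05%.
36.18 − 45.05 = -8.87 pp.

-8.87 percentage points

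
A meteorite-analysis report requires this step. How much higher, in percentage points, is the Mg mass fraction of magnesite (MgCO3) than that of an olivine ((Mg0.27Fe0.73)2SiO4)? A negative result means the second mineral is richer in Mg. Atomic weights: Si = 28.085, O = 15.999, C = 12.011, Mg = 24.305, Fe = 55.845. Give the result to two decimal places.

First mineral: 24.305 g Mg in 84.313 g formula = 28.83 wt% Mg.
Second mineral: 13.125 g Mg in 186.739 g formula = 7.03 wt% Mg.
28.83% − 7.03% gives a difference of 21.80 percentage points.

21.80 percentage points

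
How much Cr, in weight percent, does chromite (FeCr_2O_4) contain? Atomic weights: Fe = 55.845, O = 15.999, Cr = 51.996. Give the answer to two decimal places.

Formula mass = 1·55.845 + 2·51.996 + 4·15.999 = 223.833 g/mol, of which 103.992 g is Cr.
So Cr makes up 103.992/223.833 = 0.4646 of the mass, i.e. 46.46%.

46.46 weight percent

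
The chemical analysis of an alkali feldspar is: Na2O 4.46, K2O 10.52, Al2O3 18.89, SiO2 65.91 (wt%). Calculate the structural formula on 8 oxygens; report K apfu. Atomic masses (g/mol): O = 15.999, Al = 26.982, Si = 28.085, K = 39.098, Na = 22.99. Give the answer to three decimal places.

0.609 K apfu

4.46 wt% Na2O ÷ 61.979 g/mol = 0.07196 mol, giving 0.14392 Na and 0.07196 O.
10.52 wt% K2O ÷ 94.195 g/mol = 0.11168 mol, giving 0.22336 K and 0.11168 O.
18.89 wt% Al2O3 ÷ 101.961 g/mol = 0.18527 mol, giving 0.37054 Al and 0.55581 O.
65.91 wt% SiO2 ÷ 60.083 g/mol = 1.09698 mol, giving 1.09698 Si and 2.19396 O.
Oxygen sums to 2.93341; scaling by 8/2.93341 = 2.72720 puts the formula on 8 O.
K: 0.22336 × 2.72720 = 0.609 atoms per formula unit.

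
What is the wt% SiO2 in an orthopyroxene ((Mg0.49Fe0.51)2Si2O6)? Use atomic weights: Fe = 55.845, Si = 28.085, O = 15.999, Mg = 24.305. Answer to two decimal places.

51.59 wt%

Formula mass = 232.945 g/mol.
2 Si → 2.0000 mol SiO2 per formula unit; M(SiO2) = 60.083, so SiO2 mass = 120.166 g.
120.166/232.945 × 100 = 51.59 wt%.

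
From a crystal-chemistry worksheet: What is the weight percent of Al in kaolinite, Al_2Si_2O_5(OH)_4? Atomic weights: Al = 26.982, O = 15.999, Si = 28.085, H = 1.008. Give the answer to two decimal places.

20.90 weight percent

Molar mass of Al_2Si_2O_5(OH)_4: 2×26.982 + 2×28.085 + 9×15.999 + 4×1.008 = 258.157 g/mol.
Mass of Al per formula unit: 2 × 26.982 = 53.964 g.
Weight fraction Al = 53.964 / 258.157 = 0.2090.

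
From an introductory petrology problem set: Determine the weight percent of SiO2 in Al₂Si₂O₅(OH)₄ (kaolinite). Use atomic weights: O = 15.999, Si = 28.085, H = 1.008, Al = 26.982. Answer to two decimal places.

46.55 wt%

M(Al₂Si₂O₅(OH)₄) = 258.157 g/mol; M(SiO2) = 60.083 g/mol.
Moles SiO2 per formula unit = 2 Si ÷ 1 = 2.0000.
SiO2 fraction = (2.0000 × 60.083) / 258.157 = 120.166/258.157 = 0.4655.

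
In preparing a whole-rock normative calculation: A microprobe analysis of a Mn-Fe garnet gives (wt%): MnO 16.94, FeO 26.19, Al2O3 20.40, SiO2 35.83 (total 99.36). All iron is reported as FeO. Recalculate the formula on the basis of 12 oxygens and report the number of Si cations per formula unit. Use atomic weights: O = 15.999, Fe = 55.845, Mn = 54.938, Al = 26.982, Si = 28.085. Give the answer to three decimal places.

2.986 Si apfu

MnO: 16.94/70.937 = 0.23880 mol → 0.23880 mol Mn, 0.23880 mol O.
FeO: 26.19/71.844 = 0.36454 mol → 0.36454 mol Fe, 0.36454 mol O.
Al2O3: 20.40/101.961 = 0.20008 mol → 0.40016 mol Al, 0.60024 mol O.
SiO2: 35.83/60.083 = 0.59634 mol → 0.59634 mol Si, 1.19268 mol O.
Total oxygen = 2.39626 mol. Normalization factor = 12/2.39626 = 5.00780.
Si per 12 O = 0.59634 × 5.00780 = 2.986.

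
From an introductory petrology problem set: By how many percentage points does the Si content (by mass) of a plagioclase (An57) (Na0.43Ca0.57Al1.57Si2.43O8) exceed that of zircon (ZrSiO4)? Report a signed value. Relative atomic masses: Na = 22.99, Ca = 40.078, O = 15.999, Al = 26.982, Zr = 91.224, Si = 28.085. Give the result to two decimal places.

M(Na0.43Ca0.57Al1.57Si2.43O8) = 271.330 g/mol, so wt% Si = 68.247/271.330 × 100 = 25.15%.
M(ZrSiO4) = 183.305 g/mol, so wt% Si = 28.085/183.305 × 100 = 15.32%.
25.15 − 15.32 = 9.83 pp.

9.83 percentage points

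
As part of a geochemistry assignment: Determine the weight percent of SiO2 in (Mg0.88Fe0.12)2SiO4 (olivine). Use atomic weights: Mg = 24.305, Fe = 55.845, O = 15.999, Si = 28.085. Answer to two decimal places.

M((Mg0.88Fe0.12)2SiO4) = 148.261 g/mol; M(SiO2) = 60.083 g/mol.
Moles SiO2 per formula unit = 1 Si ÷ 1 = 1.0000.
SiO2 fraction = (1.0000 × 60.083) / 148.261 = 60.083/148.261 = 0.4053.

40.53 wt%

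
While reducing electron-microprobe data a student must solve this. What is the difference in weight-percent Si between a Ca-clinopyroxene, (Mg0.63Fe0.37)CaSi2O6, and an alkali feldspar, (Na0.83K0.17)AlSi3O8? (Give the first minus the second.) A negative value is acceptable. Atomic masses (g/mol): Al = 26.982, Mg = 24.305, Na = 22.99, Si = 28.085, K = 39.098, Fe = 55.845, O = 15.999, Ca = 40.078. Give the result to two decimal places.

-7.19 percentage points

Si in (Mg0.63Fe0.37)CaSi2O6: molar mass 228.217 g/mol; 2×28.085 = 56.170 g → 24.61 wt%.
Si in (Na0.83K0.17)AlSi3O8: molar mass 264.957 g/mol; 3×28.085 = 84.255 g → 31.80 wt%.
Difference = 24.61 − 31.80 = -7.19 percentage points.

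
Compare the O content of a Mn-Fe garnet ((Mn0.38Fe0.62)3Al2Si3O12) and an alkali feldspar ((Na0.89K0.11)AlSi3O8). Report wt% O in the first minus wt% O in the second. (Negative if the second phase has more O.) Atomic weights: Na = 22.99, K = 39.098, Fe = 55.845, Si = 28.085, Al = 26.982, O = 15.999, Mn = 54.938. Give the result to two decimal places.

-9.83 percentage points

First mineral: 191.988 g O in 496.708 g formula = 38.65 wt% O.
Second mineral: 127.992 g O in 263.991 g formula = 48.48 wt% O.
38.65% − 48.48% gives a difference of -9.83 percentage points.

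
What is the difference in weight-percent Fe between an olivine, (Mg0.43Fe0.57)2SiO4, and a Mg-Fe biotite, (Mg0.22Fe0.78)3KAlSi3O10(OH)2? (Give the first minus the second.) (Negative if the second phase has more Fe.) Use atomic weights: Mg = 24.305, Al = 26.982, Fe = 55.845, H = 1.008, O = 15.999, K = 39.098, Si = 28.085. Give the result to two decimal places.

9.43 percentage points

First mineral: 63.663 g Fe in 176.647 g formula = 36.04 wt% Fe.
Second mineral: 130.677 g Fe in 491.058 g formula = 26.61 wt% Fe.
36.04% − 26.61% gives a difference of 9.43 percentage points.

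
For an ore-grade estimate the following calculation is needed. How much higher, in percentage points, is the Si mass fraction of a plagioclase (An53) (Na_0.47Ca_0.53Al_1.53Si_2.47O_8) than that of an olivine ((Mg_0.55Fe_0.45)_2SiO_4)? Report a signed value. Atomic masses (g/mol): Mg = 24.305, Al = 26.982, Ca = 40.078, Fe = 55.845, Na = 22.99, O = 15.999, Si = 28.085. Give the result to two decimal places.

9.02 percentage points

M(Na_0.47Ca_0.53Al_1.53Si_2.47O_8) = 270.691 g/mol, so wt% Si = 69.370/270.691 × 100 = 25.63%.
M((Mg_0.55Fe_0.45)_2SiO_4) = 169.077 g/mol, so wt% Si = 28.085/169.077 × 100 = 16.61%.
25.63 − 16.61 = 9.02 pp.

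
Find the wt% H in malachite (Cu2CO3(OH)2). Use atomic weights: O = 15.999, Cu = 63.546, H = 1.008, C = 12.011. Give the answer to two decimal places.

0.91 weight percent

Molar mass of Cu2CO3(OH)2: 2·63.546 + 1·12.011 + 5·15.999 + 2·1.008 = 221.114 g/mol.
Mass of H per formula unit: 2 × 1.008 = 2.016 g.
Weight fraction H = 2.016 / 221.114 = 0.0091.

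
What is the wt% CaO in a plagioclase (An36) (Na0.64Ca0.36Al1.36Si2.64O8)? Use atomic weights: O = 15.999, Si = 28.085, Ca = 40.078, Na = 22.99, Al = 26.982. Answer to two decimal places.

7.53 wt%

Molar mass of Na0.64Ca0.36Al1.36Si2.64O8 = 0.64*22.99 + 0.36*40.078 + 1.36*26.982 + 2.64*28.085 + 8*15.999 = 267.974 g/mol.
Each formula unit contains 0.36 Ca, equivalent to 0.36/1 = 0.3600 mol CaO.
M(CaO) = 1×40.078 + 1×15.999 = 56.077 g/mol.
Mass of CaO per formula unit = 0.3600 × 56.077 = 20.188 g.
CaO wt% = 20.188 / 267.974 × 100 = 7.53%.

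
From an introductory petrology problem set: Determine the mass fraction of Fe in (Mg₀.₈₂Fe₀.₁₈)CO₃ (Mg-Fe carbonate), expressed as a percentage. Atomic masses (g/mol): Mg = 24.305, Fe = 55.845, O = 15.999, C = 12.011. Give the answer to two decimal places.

M((Mg₀.₈₂Fe₀.₁₈)CO₃) = 89.990 g/mol.
Fe contributes 0.18 × 55.845 = 10.052 g per mole.
10.052/89.990 = 0.1117 → 11.17%.

11.17 mass %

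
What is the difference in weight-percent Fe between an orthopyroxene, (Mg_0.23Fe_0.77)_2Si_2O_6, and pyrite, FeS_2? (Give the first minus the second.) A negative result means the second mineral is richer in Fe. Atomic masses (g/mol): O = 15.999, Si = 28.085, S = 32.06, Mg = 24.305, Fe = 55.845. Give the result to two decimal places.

-12.06 percentage points

First mineral: 86.001 g Fe in 249.346 g formula = 34.49 wt% Fe.
Second mineral: 55.845 g Fe in 119.965 g formula = 46.55 wt% Fe.
34.49% − 46.55% gives a difference of -12.06 percentage points.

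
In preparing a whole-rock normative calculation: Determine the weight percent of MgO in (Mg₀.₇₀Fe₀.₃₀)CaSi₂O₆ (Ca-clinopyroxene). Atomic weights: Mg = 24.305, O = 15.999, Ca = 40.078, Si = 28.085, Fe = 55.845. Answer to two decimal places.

Formula mass = 226.009 g/mol.
0.70 Mg → 0.7000 mol MgO per formula unit; M(MgO) = 40.304, so MgO mass = 28.213 g.
28.213/226.009 × 100 = 12.48 wt%.

12.48 wt%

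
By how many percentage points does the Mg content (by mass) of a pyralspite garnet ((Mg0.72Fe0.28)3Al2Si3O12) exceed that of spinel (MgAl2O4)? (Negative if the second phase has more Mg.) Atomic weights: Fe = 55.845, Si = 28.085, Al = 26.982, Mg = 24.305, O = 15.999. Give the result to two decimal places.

M((Mg0.72Fe0.28)3Al2Si3O12) = 429.616 g/mol, so wt% Mg = 52.499/429.616 × 100 = 12.22%.
M(MgAl2O4) = 142.265 g/mol, so wt% Mg = 24.305/142.265 × 100 = 17.08%.
12.22 − 17.08 = -4.86 pp.

-4.86 percentage points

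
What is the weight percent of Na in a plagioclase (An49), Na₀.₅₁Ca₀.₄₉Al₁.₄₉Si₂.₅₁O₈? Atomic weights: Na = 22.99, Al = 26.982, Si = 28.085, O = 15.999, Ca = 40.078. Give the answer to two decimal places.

4.34 weight percent

Formula mass = 0.51·22.99 + 0.49·40.078 + 1.49·26.982 + 2.51·28.085 + 8·15.999 = 270.052 g/mol, of which 11.725 g is Na.
So Na makes up 11.725/270.052 = 0.0434 of the mass, i.e. 4.34%.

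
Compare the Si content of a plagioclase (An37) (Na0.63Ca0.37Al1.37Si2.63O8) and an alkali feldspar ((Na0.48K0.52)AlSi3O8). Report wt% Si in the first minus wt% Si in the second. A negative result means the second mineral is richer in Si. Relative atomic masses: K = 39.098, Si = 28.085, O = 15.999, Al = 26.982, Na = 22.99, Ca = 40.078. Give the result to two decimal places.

-3.59 percentage points

M(Na0.63Ca0.37Al1.37Si2.63O8) = 268.133 g/mol, so wt% Si = 73.864/268.133 × 100 = 27.55%.
M((Na0.48K0.52)AlSi3O8) = 270.595 g/mol, so wt% Si = 84.255/270.595 × 100 = 31.14%.
27.55 − 31.14 = -3.59 pp.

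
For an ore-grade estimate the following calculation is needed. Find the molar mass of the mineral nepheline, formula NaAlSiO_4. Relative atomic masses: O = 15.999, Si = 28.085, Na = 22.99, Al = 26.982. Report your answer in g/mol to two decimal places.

142.05 g/mol

M = 1*22.99 + 1*26.982 + 1*28.085 + 4*15.999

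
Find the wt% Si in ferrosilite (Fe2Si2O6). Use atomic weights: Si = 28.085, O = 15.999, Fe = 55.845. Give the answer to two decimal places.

21.29 weight percent

Molar mass of Fe2Si2O6: 2*55.845 + 2*28.085 + 6*15.999 = 263.854 g/mol.
Mass of Si per formula unit: 2 × 28.085 = 56.170 g.
Weight fraction Si = 56.170 / 263.854 = 0.2129.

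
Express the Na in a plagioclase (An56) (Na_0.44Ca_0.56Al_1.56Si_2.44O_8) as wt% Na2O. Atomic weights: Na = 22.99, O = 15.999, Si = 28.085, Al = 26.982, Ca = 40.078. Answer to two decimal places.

5.03 wt%

Formula mass = 271.171 g/mol.
0.44 Na → 0.2200 mol Na2O per formula unit; M(Na2O) = 61.979, so Na2O mass = 13.635 g.
13.635/271.171 × 100 = 5.03 wt%.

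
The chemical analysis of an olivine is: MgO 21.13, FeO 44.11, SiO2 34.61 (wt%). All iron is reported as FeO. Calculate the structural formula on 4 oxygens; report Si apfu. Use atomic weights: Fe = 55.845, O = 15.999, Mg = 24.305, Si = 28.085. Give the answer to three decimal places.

1.006 Si apfu

21.13 wt% MgO ÷ 40.304 g/mol = 0.52427 mol, giving 0.52427 Mg and 0.52427 O.
44.11 wt% FeO ÷ 71.844 g/mol = 0.61397 mol, giving 0.61397 Fe and 0.61397 O.
34.61 wt% SiO2 ÷ 60.083 g/mol = 0.57604 mol, giving 0.57604 Si and 1.15208 O.
Oxygen sums to 2.29032; scaling by 4/2.29032 = 1.74648 puts the formula on 4 O.
Si: 0.57604 × 1.74648 = 1.006 atoms per formula unit.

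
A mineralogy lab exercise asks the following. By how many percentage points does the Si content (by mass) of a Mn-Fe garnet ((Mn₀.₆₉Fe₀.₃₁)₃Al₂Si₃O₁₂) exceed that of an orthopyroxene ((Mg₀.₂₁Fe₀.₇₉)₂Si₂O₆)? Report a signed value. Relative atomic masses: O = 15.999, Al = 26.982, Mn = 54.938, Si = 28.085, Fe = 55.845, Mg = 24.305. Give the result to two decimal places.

-5.42 percentage points

M((Mn₀.₆₉Fe₀.₃₁)₃Al₂Si₃O₁₂) = 495.865 g/mol, so wt% Si = 84.255/495.865 × 100 = 16.99%.
M((Mg₀.₂₁Fe₀.₇₉)₂Si₂O₆) = 250.607 g/mol, so wt% Si = 56.170/250.607 × 100 = 22.41%.
16.99 − 22.41 = -5.42 pp.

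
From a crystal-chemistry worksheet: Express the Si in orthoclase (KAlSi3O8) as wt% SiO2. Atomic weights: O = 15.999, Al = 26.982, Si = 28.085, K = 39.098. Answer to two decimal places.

64.76 wt%

Molar mass of KAlSi3O8 = 1·39.098 + 1·26.982 + 3·28.085 + 8·15.999 = 278.327 g/mol.
Each formula unit contains 3 Si, equivalent to 3/1 = 3.0000 mol SiO2.
M(SiO2) = 1×28.085 + 2×15.999 = 60.083 g/mol.
Mass of SiO2 per formula unit = 3.0000 × 60.083 = 180.249 g.
SiO2 wt% = 180.249 / 278.327 × 100 = 64.76%.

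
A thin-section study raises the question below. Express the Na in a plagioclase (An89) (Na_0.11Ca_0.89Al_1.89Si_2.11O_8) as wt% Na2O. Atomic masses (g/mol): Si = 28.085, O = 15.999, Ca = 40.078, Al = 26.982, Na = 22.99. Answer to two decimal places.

Molar mass of Na_0.11Ca_0.89Al_1.89Si_2.11O_8 = 0.11·22.99 + 0.89·40.078 + 1.89·26.982 + 2.11·28.085 + 8·15.999 = 276.446 g/mol.
Each formula unit contains 0.11 Na, equivalent to 0.11/2 = 0.0550 mol Na2O.
M(Na2O) = 2×22.99 + 1×15.999 = 61.979 g/mol.
Mass of Na2O per formula unit = 0.0550 × 61.979 = 3.409 g.
Na2O wt% = 3.409 / 276.446 × 100 = 1.23%.

1.23 wt%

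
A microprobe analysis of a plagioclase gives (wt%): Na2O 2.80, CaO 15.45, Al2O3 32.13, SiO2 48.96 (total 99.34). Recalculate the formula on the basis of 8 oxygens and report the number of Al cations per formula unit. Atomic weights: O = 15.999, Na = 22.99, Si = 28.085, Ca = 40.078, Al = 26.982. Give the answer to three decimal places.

Na2O (M=61.979): mol = 0.04518; Na = 0.09036, O = 0.04518.
CaO (M=56.077): mol = 0.27551; Ca = 0.27551, O = 0.27551.
Al2O3 (M=101.961): mol = 0.31512; Al = 0.63024, O = 0.94536.
SiO2 (M=60.083): mol = 0.81487; Si = 0.81487, O = 1.62974.
ΣO = 2.89579; factor = 8/ΣO = 2.76263.
Al apfu = 0.63024 × 2.76263 = 1.741.

1.741 Al apfu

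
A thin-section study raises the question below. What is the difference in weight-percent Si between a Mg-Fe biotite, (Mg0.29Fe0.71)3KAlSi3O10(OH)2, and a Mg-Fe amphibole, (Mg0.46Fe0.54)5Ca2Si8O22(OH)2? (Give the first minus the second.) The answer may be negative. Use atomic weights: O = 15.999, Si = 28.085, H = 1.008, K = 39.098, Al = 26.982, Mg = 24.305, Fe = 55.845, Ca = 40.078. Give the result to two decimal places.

-7.64 percentage points

Si in (Mg0.29Fe0.71)3KAlSi3O10(OH)2: molar mass 484.434 g/mol; 3×28.085 = 84.255 g → 17.39 wt%.
Si in (Mg0.46Fe0.54)5Ca2Si8O22(OH)2: molar mass 897.511 g/mol; 8×28.085 = 224.680 g → 25.03 wt%.
Difference = 17.39 − 25.03 = -7.64 percentage points.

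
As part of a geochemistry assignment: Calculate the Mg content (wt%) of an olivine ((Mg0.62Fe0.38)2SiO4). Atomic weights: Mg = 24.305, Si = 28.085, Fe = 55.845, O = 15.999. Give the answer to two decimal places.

18.30 wt%

Molar mass of (Mg0.62Fe0.38)2SiO4: 1.24×24.305 + 0.76×55.845 + 1×28.085 + 4×15.999 = 164.661 g/mol.
Mass of Mg per formula unit: 1.24 × 24.305 = 30.138 g.
Weight fraction Mg = 30.138 / 164.661 = 0.1830.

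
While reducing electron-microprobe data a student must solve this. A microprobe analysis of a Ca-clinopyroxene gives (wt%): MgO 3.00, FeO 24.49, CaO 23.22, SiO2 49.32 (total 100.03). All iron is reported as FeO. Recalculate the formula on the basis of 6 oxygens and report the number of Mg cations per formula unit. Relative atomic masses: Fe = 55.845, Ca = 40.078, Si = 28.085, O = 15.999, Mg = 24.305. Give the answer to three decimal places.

MgO: 3.00/40.304 = 0.07443 mol → 0.07443 mol Mg, 0.07443 mol O.
FeO: 24.49/71.844 = 0.34088 mol → 0.34088 mol Fe, 0.34088 mol O.
CaO: 23.22/56.077 = 0.41407 mol → 0.41407 mol Ca, 0.41407 mol O.
SiO2: 49.32/60.083 = 0.82086 mol → 0.82086 mol Si, 1.64172 mol O.
Total oxygen = 2.47110 mol. Normalization factor = 6/2.47110 = 2.42807.
Mg per 6 O = 0.07443 × 2.42807 = 0.181.

0.181 Mg apfu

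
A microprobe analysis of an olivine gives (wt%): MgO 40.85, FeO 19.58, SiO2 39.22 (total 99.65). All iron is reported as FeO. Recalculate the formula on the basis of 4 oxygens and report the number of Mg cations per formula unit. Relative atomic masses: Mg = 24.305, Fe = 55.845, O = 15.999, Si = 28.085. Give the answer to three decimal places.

1.564 Mg apfu

40.85 wt% MgO ÷ 40.304 g/mol = 1.01355 mol, giving 1.01355 Mg and 1.01355 O.
19.58 wt% FeO ÷ 71.844 g/mol = 0.27253 mol, giving 0.27253 Fe and 0.27253 O.
39.22 wt% SiO2 ÷ 60.083 g/mol = 0.65276 mol, giving 0.65276 Si and 1.30552 O.
Oxygen sums to 2.59160; scaling by 4/2.59160 = 1.54345 puts the formula on 4 O.
Mg: 1.01355 × 1.54345 = 1.564 atoms per formula unit.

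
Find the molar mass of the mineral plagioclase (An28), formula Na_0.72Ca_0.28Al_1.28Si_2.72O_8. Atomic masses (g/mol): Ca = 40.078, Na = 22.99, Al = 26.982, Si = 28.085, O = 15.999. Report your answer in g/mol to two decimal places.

266.69 g/mol

M = 0.72·22.99 + 0.28·40.078 + 1.28·26.982 + 2.72·28.085 + 8·15.999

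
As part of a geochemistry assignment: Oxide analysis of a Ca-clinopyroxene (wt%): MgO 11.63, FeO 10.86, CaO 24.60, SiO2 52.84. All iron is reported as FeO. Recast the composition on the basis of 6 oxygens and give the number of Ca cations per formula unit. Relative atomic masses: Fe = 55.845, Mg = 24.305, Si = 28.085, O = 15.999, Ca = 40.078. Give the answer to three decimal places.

0.998 Ca apfu

11.63 wt% MgO ÷ 40.304 g/mol = 0.28856 mol, giving 0.28856 Mg and 0.28856 O.
10.86 wt% FeO ÷ 71.844 g/mol = 0.15116 mol, giving 0.15116 Fe and 0.15116 O.
24.60 wt% CaO ÷ 56.077 g/mol = 0.43868 mol, giving 0.43868 Ca and 0.43868 O.
52.84 wt% SiO2 ÷ 60.083 g/mol = 0.87945 mol, giving 0.87945 Si and 1.75890 O.
Oxygen sums to 2.63730; scaling by 6/2.63730 = 2.27505 puts the formula on 6 O.
Ca: 0.43868 × 2.27505 = 0.998 atoms per formula unit.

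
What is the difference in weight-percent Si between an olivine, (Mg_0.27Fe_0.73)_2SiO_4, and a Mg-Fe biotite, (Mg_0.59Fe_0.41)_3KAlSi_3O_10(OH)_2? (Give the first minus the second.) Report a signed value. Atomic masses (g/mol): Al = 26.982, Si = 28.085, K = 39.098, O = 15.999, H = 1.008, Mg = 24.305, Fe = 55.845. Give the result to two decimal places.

M((Mg_0.27Fe_0.73)_2SiO_4) = 186.739 g/mol, so wt% Si = 28.085/186.739 × 100 = 15.04%.
M((Mg_0.59Fe_0.41)_3KAlSi_3O_10(OH)_2) = 456.048 g/mol, so wt% Si = 84.255/456.048 × 100 = 18.48%.
15.04 − 18.48 = -3.44 pp.

-3.44 percentage points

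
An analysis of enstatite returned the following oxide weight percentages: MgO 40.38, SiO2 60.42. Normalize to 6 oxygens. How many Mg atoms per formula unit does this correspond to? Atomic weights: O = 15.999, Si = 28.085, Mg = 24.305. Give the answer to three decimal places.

1.995 Mg apfu

MgO (M=40.304): mol = 1.00189; Mg = 1.00189, O = 1.00189.
SiO2 (M=60.083): mol = 1.00561; Si = 1.00561, O = 2.01122.
ΣO = 3.01311; factor = 6/ΣO = 1.99130.
Mg apfu = 1.00189 × 1.99130 = 1.995.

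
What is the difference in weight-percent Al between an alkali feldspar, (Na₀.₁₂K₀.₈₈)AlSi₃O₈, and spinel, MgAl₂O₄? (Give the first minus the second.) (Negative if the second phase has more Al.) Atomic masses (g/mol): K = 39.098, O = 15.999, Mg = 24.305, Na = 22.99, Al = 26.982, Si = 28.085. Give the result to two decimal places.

-28.17 percentage points

Al in (Na₀.₁₂K₀.₈₈)AlSi₃O₈: molar mass 276.394 g/mol; 1×26.982 = 26.982 g → 9.76 wt%.
Al in MgAl₂O₄: molar mass 142.265 g/mol; 2×26.982 = 53.964 g → 37.93 wt%.
Difference = 9.76 − 37.93 = -28.17 percentage points.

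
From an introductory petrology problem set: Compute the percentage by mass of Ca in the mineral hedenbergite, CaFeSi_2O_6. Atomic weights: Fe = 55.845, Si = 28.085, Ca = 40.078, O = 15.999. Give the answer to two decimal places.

Formula mass = 1·40.078 + 1·55.845 + 2·28.085 + 6·15.999 = 248.087 g/mol, of which 40.078 g is Ca.
So Ca makes up 40.078/248.087 = 0.1615 of the mass, i.e. 16.15%.

16.15 wt%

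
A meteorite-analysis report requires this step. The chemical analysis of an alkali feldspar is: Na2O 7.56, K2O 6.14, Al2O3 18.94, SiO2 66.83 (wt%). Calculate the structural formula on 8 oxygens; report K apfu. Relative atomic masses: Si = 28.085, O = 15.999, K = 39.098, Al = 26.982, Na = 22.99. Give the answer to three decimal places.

Na2O (M=61.979): mol = 0.12198; Na = 0.24396, O = 0.12198.
K2O (M=94.195): mol = 0.06518; K = 0.13036, O = 0.06518.
Al2O3 (M=101.961): mol = 0.18576; Al = 0.37152, O = 0.55728.
SiO2 (M=60.083): mol = 1.11229; Si = 1.11229, O = 2.22458.
ΣO = 2.96902; factor = 8/ΣO = 2.69449.
K apfu = 0.13036 × 2.69449 = 0.351.

0.351 K apfu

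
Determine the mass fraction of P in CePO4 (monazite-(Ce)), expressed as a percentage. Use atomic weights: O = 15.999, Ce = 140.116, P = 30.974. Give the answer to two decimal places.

M(CePO4) = 235.086 g/mol.
P contributes 1 × 30.974 = 30.974 g per mole.
30.974/235.086 = 0.1318 → 13.18%.

13.18 weight percent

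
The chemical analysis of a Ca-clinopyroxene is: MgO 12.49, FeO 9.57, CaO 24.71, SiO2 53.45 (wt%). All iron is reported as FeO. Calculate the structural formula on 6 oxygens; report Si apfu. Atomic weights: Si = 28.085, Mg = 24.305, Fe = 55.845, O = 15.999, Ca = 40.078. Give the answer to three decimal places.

MgO: 12.49/40.304 = 0.30989 mol → 0.30989 mol Mg, 0.30989 mol O.
FeO: 9.57/71.844 = 0.13321 mol → 0.13321 mol Fe, 0.13321 mol O.
CaO: 24.71/56.077 = 0.44064 mol → 0.44064 mol Ca, 0.44064 mol O.
SiO2: 53.45/60.083 = 0.88960 mol → 0.88960 mol Si, 1.77920 mol O.
Total oxygen = 2.66294 mol. Normalization factor = 6/2.66294 = 2.25315.
Si per 6 O = 0.88960 × 2.25315 = 2.004.

2.004 Si apfu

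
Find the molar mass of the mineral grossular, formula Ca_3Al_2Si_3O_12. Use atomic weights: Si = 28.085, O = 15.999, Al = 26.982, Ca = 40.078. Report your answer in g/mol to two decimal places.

The formula mass is the sum 3*40.078 + 2*26.982 + 3*28.085 + 12*15.999.

450.44 g/mol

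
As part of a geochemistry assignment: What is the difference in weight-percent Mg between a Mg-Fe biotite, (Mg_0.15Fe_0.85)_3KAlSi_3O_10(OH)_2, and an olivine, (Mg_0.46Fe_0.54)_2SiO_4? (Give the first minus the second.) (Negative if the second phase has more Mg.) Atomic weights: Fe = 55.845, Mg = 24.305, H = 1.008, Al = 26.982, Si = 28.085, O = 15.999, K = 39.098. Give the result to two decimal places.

-10.60 percentage points

M((Mg_0.15Fe_0.85)_3KAlSi_3O_10(OH)_2) = 497.681 g/mol, so wt% Mg = 10.937/497.681 × 100 = 2.20%.
M((Mg_0.46Fe_0.54)_2SiO_4) = 174.754 g/mol, so wt% Mg = 22.361/174.754 × 100 = 12.80%.
2.20 − 12.80 = -10.60 pp.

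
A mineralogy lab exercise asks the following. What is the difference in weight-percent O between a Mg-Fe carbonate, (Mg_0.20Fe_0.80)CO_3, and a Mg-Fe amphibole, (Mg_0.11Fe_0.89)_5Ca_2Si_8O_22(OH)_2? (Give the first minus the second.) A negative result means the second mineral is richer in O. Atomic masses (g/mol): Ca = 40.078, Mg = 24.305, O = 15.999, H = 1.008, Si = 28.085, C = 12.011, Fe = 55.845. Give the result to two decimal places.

O in (Mg_0.20Fe_0.80)CO_3: molar mass 109.545 g/mol; 3×15.999 = 47.997 g → 43.81 wt%.
O in (Mg_0.11Fe_0.89)_5Ca_2Si_8O_22(OH)_2: molar mass 952.706 g/mol; 24×15.999 = 383.976 g → 40.30 wt%.
Difference = 43.81 − 40.30 = 3.51 percentage points.

3.51 percentage points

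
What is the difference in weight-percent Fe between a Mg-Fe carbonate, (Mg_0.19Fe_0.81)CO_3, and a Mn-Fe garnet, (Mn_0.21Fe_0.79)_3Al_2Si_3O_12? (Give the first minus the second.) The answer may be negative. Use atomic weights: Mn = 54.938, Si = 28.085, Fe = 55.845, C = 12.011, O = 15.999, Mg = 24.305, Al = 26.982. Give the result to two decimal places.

First mineral: 45.234 g Fe in 109.860 g formula = 41.17 wt% Fe.
Second mineral: 132.353 g Fe in 497.171 g formula = 26.62 wt% Fe.
41.17% − 26.62% gives a difference of 14.55 percentage points.

14.55 percentage points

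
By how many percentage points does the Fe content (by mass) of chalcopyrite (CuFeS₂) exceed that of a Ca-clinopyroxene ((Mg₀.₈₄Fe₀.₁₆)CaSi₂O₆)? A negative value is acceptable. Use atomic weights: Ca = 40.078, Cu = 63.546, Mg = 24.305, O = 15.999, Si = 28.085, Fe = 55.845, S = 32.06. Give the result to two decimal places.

26.40 percentage points

First mineral: 55.845 g Fe in 183.511 g formula = 30.43 wt% Fe.
Second mineral: 8.935 g Fe in 221.593 g formula = 4.03 wt% Fe.
30.43% − 4.03% gives a difference of 26.40 percentage points.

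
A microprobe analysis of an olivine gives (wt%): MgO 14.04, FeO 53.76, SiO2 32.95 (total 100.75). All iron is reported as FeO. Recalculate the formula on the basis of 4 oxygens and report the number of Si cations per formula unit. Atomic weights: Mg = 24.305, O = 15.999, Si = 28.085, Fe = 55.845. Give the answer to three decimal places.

14.04 wt% MgO ÷ 40.304 g/mol = 0.34835 mol, giving 0.34835 Mg and 0.34835 O.
53.76 wt% FeO ÷ 71.844 g/mol = 0.74829 mol, giving 0.74829 Fe and 0.74829 O.
32.95 wt% SiO2 ÷ 60.083 g/mol = 0.54841 mol, giving 0.54841 Si and 1.09682 O.
Oxygen sums to 2.19346; scaling by 4/2.19346 = 1.82360 puts the formula on 4 O.
Si: 0.54841 × 1.82360 = 1.000 atoms per formula unit.

1.000 Si apfu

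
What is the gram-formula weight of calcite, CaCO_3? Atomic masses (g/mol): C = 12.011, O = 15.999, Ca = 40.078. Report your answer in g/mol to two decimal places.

M = 1·40.078 + 1·12.011 + 3·15.999

100.09 g/mol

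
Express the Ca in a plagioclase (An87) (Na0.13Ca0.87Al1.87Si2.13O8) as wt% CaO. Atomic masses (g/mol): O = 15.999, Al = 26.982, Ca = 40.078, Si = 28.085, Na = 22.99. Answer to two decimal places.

M(Na0.13Ca0.87Al1.87Si2.13O8) = 276.126 g/mol; M(CaO) = 56.077 g/mol.
Moles CaO per formula unit = 0.87 Ca ÷ 1 = 0.8700.
CaO fraction = (0.8700 × 56.077) / 276.126 = 48.787/276.126 = 0.1767.

17.67 wt%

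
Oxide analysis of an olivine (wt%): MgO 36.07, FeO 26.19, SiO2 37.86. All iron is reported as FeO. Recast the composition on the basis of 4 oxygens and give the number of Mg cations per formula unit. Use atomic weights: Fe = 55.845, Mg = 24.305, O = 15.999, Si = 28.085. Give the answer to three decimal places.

MgO: 36.07/40.304 = 0.89495 mol → 0.89495 mol Mg, 0.89495 mol O.
FeO: 26.19/71.844 = 0.36454 mol → 0.36454 mol Fe, 0.36454 mol O.
SiO2: 37.86/60.083 = 0.63013 mol → 0.63013 mol Si, 1.26026 mol O.
Total oxygen = 2.51975 mol. Normalization factor = 4/2.51975 = 1.58746.
Mg per 4 O = 0.89495 × 1.58746 = 1.421.

1.421 Mg apfu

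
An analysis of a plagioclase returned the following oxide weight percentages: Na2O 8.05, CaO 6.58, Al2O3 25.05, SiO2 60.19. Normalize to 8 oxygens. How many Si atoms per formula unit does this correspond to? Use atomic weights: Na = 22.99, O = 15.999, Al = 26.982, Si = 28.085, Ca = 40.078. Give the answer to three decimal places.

2.682 Si apfu

Na2O (M=61.979): mol = 0.12988; Na = 0.25976, O = 0.12988.
CaO (M=56.077): mol = 0.11734; Ca = 0.11734, O = 0.11734.
Al2O3 (M=101.961): mol = 0.24568; Al = 0.49136, O = 0.73704.
SiO2 (M=60.083): mol = 1.00178; Si = 1.00178, O = 2.00356.
ΣO = 2.98782; factor = 8/ΣO = 2.67754.
Si apfu = 1.00178 × 2.67754 = 2.682.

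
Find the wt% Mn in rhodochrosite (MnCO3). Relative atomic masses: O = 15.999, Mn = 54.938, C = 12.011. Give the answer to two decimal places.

Formula mass = 1×54.938 + 1×12.011 + 3×15.999 = 114.946 g/mol, of which 54.938 g is Mn.
So Mn makes up 54.938/114.946 = 0.4779 of the mass, i.e. 47.79%.

47.79 mass %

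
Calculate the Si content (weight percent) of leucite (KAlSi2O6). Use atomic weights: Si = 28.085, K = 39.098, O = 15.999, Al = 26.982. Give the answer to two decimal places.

Formula mass = 1·39.098 + 1·26.982 + 2·28.085 + 6·15.999 = 218.244 g/mol, of which 56.170 g is Si.
So Si makes up 56.170/218.244 = 0.2574 of the mass, i.e. 25.74%.

25.74 weight percent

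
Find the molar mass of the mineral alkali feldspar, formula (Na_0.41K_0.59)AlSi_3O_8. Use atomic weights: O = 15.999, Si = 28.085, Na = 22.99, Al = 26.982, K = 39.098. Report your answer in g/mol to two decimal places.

271.72 g/mol

The formula mass is the sum 0.41*22.99 + 0.59*39.098 + 1*26.982 + 3*28.085 + 8*15.999.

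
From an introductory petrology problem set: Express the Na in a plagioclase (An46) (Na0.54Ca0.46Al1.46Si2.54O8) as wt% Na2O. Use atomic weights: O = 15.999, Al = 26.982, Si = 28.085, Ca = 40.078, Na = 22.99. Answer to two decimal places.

Formula mass = 269.572 g/mol.
0.54 Na → 0.2700 mol Na2O per formula unit; M(Na2O) = 61.979, so Na2O mass = 16.734 g.
16.734/269.572 × 100 = 6.21 wt%.

6.21 wt%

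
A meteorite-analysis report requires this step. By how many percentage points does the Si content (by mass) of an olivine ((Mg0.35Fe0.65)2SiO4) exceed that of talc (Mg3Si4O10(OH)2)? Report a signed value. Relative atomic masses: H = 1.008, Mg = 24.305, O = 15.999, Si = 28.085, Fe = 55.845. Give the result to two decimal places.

-14.16 percentage points

M((Mg0.35Fe0.65)2SiO4) = 181.693 g/mol, so wt% Si = 28.085/181.693 × 100 = 15.46%.
M(Mg3Si4O10(OH)2) = 379.259 g/mol, so wt% Si = 112.340/379.259 × 100 = 29.62%.
15.46 − 29.62 = -14.16 pp.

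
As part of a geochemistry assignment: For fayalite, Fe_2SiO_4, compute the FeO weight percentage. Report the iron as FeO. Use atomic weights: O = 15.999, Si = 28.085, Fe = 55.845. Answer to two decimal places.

M(Fe_2SiO_4) = 203.771 g/mol; M(FeO) = 71.844 g/mol.
Moles FeO per formula unit = 2 Fe ÷ 1 = 2.0000.
FeO fraction = (2.0000 × 71.844) / 203.771 = 143.688/203.771 = 0.7051.

70.51 wt%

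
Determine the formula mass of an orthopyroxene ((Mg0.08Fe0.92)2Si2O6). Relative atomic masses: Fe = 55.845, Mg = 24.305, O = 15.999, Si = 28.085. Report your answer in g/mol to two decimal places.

Mg: 0.16 × 24.305 = 3.8888
Fe: 1.84 × 55.845 = 102.7548
Si: 2 × 28.085 = 56.1700
O: 6 × 15.999 = 95.9940
Summing the contributions gives the formula mass.

258.81 g/mol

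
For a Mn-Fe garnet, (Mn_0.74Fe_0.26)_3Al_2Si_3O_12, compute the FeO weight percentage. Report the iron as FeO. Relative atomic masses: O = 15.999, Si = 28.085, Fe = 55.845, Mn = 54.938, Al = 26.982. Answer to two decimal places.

Molar mass of (Mn_0.74Fe_0.26)_3Al_2Si_3O_12 = 2.22×54.938 + 0.78×55.845 + 2×26.982 + 3×28.085 + 12×15.999 = 495.728 g/mol.
Each formula unit contains 0.78 Fe, equivalent to 0.78/1 = 0.7800 mol FeO.
M(FeO) = 1×55.845 + 1×15.999 = 71.844 g/mol.
Mass of FeO per formula unit = 0.7800 × 71.844 = 56.038 g.
FeO wt% = 56.038 / 495.728 × 100 = 11.30%.

11.30 wt%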